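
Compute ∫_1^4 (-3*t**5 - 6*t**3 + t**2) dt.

By the power rule, an antiderivative is F(t) = -t**6/2 - 3*t**4/2 + t**3/3.
Then F(4) - F(1) = (-7232/3) - (-5/3) = -2409.

-2409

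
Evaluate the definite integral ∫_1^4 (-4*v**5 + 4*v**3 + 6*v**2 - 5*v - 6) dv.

By the power rule, an antiderivative is F(v) = -2*v**6/3 + v**4 + 2*v**3 - 5*v**2/2 - 6*v.
Then F(4) - F(1) = (-7232/3) - (-37/6) = -4809/2.

-4809/2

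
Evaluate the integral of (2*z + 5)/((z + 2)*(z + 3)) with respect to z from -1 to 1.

log(6)

Factor the denominator: z**2 + 5*z + 6 = (z + 3)(z + 2).
Partial fractions: (2*z + 5)/((z + 2)*(z + 3)) = 1/(z + 3) + 1/(z + 2).
An antiderivative is F(z) = log(z + 2) + log(z + 3).
Then F(1) - F(-1) = (log(12)) - (log(2)) = log(6).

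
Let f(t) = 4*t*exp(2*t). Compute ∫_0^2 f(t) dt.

Integrate by parts once (u = t, dv = 4*exp(2*t) dt).
An antiderivative is F(t) = (2*t - 1)*exp(2*t).
Then F(2) - F(0) = (3*exp(4)) - (-1) = 1 + 3*exp(4).

1 + 3*exp(4)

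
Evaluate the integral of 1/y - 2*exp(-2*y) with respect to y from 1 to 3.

An antiderivative is F(y) = log(y) + exp(-2*y).
Then F(3) - F(1) = (exp(-6) + log(3)) - (exp(-2)) = -exp(-2) + exp(-6) + log(3).

-exp(-2) + exp(-6) + log(3)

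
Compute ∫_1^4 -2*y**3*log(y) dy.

255/8 - 256*log(2)

Integrate by parts once (u = ln y, dv = -2*y**3 dy).
An antiderivative is F(y) = -y**4*(4*log(y) - 1)/8.
Then F(4) - F(1) = (32 - 256*log(2)) - (1/8) = 255/8 - 256*log(2).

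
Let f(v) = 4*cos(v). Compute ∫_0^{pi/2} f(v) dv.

An antiderivative is F(v) = 4*sin(v).
Then F(pi/2) - F(0) = (4) - (0) = 4.

4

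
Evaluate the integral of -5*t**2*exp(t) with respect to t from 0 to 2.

Integrate by parts twice (u = t^2, dv = -5*exp(t) dt).
An antiderivative is F(t) = (-5*t**2 + 10*t - 10)*exp(t).
Then F(2) - F(0) = (-10*exp(2)) - (-10) = 10 - 10*exp(2).

10 - 10*exp(2)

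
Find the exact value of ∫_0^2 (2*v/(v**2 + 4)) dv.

Let u = v**2 + 4, so du = 2*v dv. When v = 0, u = 4; when v = 2, u = 8.
The integral becomes ∫ 1/u du from 4 to 8, with antiderivative log(u).
Back in v: F(v) = log(v**2 + 4).
Then F(2) - F(0) = (log(8)) - (log(4)) = log(2).

log(2)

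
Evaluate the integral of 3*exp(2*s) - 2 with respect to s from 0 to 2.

An antiderivative is F(s) = 3*exp(2*s)/2 - 2*s.
Then F(2) - F(0) = (-4 + 3*exp(4)/2) - (3/2) = -11/2 + 3*exp(4)/2.

-11/2 + 3*exp(4)/2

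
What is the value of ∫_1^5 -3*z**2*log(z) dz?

Integrate by parts once (u = ln z, dv = -3*z**2 dz).
An antiderivative is F(z) = -z**3*(3*log(z) - 1)/3.
Then F(5) - F(1) = (125/3 - 125*log(5)) - (1/3) = 124/3 - 125*log(5).

124/3 - 125*log(5)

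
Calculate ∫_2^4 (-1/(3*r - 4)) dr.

-2*log(2)/3

An antiderivative is F(r) = -log(3*r - 4)/3.
Then F(4) - F(2) = (-log(2)) - (-log(2)/3) = -2*log(2)/3.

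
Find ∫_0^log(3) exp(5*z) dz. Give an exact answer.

Let u = exp(z), so du = exp(z) dz. When z = 0, u = 1; when z = log(3), u = 3.
The integral becomes ∫ u**4 du from 1 to 3, with antiderivative u**5/5.
Back in z: F(z) = exp(5*z)/5.
Then F(log(3)) - F(0) = (243/5) - (1/5) = 242/5.

242/5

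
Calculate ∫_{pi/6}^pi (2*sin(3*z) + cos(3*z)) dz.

An antiderivative is F(z) = sin(3*z)/3 - 2*cos(3*z)/3.
Then F(pi) - F(pi/6) = (2/3) - (1/3) = 1/3.

1/3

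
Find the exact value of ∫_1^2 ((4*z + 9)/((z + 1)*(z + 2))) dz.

-7*log(2) + 6*log(3)

Factor the denominator: z**2 + 3*z + 2 = (z + 2)(z + 1).
Partial fractions: (4*z + 9)/((z + 1)*(z + 2)) = -1/(z + 2) + 5/(z + 1).
An antiderivative is F(z) = 5*log(z + 1) - log(z + 2).
Then F(2) - F(1) = (-2*log(2) + 5*log(3)) - (log(32/3)) = -7*log(2) + 6*log(3).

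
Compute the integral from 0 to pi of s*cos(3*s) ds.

Integrate by parts once (u = s, dv = cos(3*s) ds).
An antiderivative is F(s) = s*sin(3*s)/3 + cos(3*s)/9.
Then F(pi) - F(0) = (-1/9) - (1/9) = -2/9.

-2/9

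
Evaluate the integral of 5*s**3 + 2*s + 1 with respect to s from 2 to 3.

349/4

By the power rule, an antiderivative is F(s) = 5*s**4/4 + s**2 + s.
Then F(3) - F(2) = (453/4) - (26) = 349/4.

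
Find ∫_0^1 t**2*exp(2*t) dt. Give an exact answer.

Integrate by parts twice (u = t^2, dv = exp(2*t) dt).
An antiderivative is F(t) = (2*t**2 - 2*t + 1)*exp(2*t)/4.
Then F(1) - F(0) = (exp(2)/4) - (1/4) = -1/4 + exp(2)/4.

-1/4 + exp(2)/4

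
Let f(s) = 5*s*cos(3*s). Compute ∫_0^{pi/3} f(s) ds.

-10/9

Integrate by parts once (u = s, dv = 5*cos(3*s) ds).
An antiderivative is F(s) = 5*s*sin(3*s)/3 + 5*cos(3*s)/9.
Then F(pi/3) - F(0) = (-5/9) - (5/9) = -10/9.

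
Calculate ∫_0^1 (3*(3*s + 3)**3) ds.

1215/4

Let u = 3*s + 3, so du = 3 ds. When s = 0, u = 3; when s = 1, u = 6.
The integral becomes ∫ u**3 du from 3 to 6, with antiderivative u**4/4.
Back in s: F(s) = (3*s + 3)**4/4.
Then F(1) - F(0) = (324) - (81/4) = 1215/4.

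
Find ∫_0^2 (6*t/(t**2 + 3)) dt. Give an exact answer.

Let u = t**2 + 3, so du = 2*t dt. When t = 0, u = 3; when t = 2, u = 7.
The integral becomes 3·∫ 1/u du from 3 to 7, with antiderivative 3*log(u).
Back in t: F(t) = 3*log(t**2 + 3).
Then F(2) - F(0) = (3*log(7)) - (log(27)) = -3*log(3) + 3*log(7).

-3*log(3) + 3*log(7)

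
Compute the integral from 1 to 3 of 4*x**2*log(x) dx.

Integrate by parts once (u = ln x, dv = 4*x**2 dx).
An antiderivative is F(x) = 4*x**3*(3*log(x) - 1)/9.
Then F(3) - F(1) = (-12 + 36*log(3)) - (-4/9) = -104/9 + 36*log(3).

-104/9 + 36*log(3)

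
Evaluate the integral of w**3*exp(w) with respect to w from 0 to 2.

6 + 2*exp(2)

Integrate by parts 3 times (u = w^3, dv = exp(w) dw).
An antiderivative is F(w) = (w**3 - 3*w**2 + 6*w - 6)*exp(w).
Then F(2) - F(0) = (2*exp(2)) - (-6) = 6 + 2*exp(2).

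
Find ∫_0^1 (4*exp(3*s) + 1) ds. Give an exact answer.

An antiderivative is F(s) = 4*exp(3*s)/3 + s.
Then F(1) - F(0) = (1 + 4*exp(3)/3) - (4/3) = -1/3 + 4*exp(3)/3.

-1/3 + 4*exp(3)/3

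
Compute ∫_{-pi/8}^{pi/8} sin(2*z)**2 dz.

-1/4 + pi/8

Use the identity sin^2(2*z) = (1 - cos(4*z))/2.
An antiderivative is F(z) = z/2 - sin(4*z)/8.
Then F(pi/8) - F(-pi/8) = (-1/8 + pi/16) - (1/8 - pi/16) = -1/4 + pi/8.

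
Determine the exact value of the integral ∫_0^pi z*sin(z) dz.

pi

Integrate by parts once (u = z, dv = sin(z) dz).
An antiderivative is F(z) = -z*cos(z) + sin(z).
Then F(pi) - F(0) = (pi) - (0) = pi.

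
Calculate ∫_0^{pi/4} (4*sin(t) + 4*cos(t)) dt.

4

An antiderivative is F(t) = 4*sin(t) - 4*cos(t).
Then F(pi/4) - F(0) = (0) - (-4) = 4.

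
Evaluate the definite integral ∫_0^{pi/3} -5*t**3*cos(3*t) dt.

Integrate by parts 3 times (u = t^3, dv = -5*cos(3*t) dt).
An antiderivative is F(t) = -5*t**3*sin(3*t)/3 - 5*t**2*cos(3*t)/3 + 10*t*sin(3*t)/9 + 10*cos(3*t)/27.
Then F(pi/3) - F(0) = (-10/27 + 5*pi**2/27) - (10/27) = -20/27 + 5*pi**2/27.

-20/27 + 5*pi**2/27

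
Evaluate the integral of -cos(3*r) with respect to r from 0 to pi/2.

1/3

An antiderivative is F(r) = -sin(3*r)/3.
Then F(pi/2) - F(0) = (1/3) - (0) = 1/3.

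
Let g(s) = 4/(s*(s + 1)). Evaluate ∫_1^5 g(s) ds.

Factor the denominator: s**2 + s = (s + 1)s.
Partial fractions: 4/(s*(s + 1)) = -4/(s + 1) + 4/s.
An antiderivative is F(s) = 4*log(s) - 4*log(s + 1).
Then F(5) - F(1) = (-4*log(3) - 4*log(2) + 4*log(5)) - (-log(16)) = -4*log(3) + 4*log(5).

-4*log(3) + 4*log(5)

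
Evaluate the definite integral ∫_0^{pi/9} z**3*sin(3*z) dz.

-sqrt(3)/27 - pi**3/4374 + sqrt(3)*pi**2/486 + pi/81

Integrate by parts 3 times (u = z^3, dv = sin(3*z) dz).
An antiderivative is F(z) = -z**3*cos(3*z)/3 + z**2*sin(3*z)/3 + 2*z*cos(3*z)/9 - 2*sin(3*z)/27.
Then F(pi/9) - F(0) = (-sqrt(3)/27 - pi**3/4374 + sqrt(3)*pi**2/486 + pi/81) - (0) = -sqrt(3)/27 - pi**3/4374 + sqrt(3)*pi**2/486 + pi/81.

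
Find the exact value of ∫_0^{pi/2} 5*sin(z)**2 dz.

5*pi/4

Use the identity sin^2(z) = (1 - cos(2*z))/2.
An antiderivative is F(z) = 5*z/2 - 5*sin(2*z)/4.
Then F(pi/2) - F(0) = (5*pi/4) - (0) = 5*pi/4.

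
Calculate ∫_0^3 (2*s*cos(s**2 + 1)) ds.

Let u = s**2 + 1, so du = 2*s ds. When s = 0, u = 1; when s = 3, u = 10.
The integral becomes ∫ cos(u) du from 1 to 10, with antiderivative sin(u).
Back in s: F(s) = sin(s**2 + 1).
Then F(3) - F(0) = (sin(10)) - (sin(1)) = -sin(1) + sin(10).

-sin(1) + sin(10)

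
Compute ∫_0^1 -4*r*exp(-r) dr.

-4 + 8*exp(-1)

Integrate by parts once (u = r, dv = -4*exp(-r) dr).
An antiderivative is F(r) = (4*r + 4)*exp(-r).
Then F(1) - F(0) = (8*exp(-1)) - (4) = -4 + 8*exp(-1).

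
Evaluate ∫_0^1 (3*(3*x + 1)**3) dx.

255/4

Let u = 3*x + 1, so du = 3 dx. When x = 0, u = 1; when x = 1, u = 4.
The integral becomes ∫ u**3 du from 1 to 4, with antiderivative u**4/4.
Back in x: F(x) = (3*x + 1)**4/4.
Then F(1) - F(0) = (64) - (1/4) = 255/4.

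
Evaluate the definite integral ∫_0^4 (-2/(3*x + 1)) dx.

-2*log(13)/3

An antiderivative is F(x) = -2*log(3*x + 1)/3.
Then F(4) - F(0) = (-2*log(13)/3) - (0) = -2*log(13)/3.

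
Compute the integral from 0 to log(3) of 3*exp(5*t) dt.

Let u = exp(t), so du = exp(t) dt. When t = 0, u = 1; when t = log(3), u = 3.
The integral becomes 3·∫ u**4 du from 1 to 3, with antiderivative 3*u**5/5.
Back in t: F(t) = 3*exp(5*t)/5.
Then F(log(3)) - F(0) = (729/5) - (3/5) = 726/5.

726/5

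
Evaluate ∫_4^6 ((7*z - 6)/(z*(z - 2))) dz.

Factor the denominator: z**2 - 2*z = z(z - 2).
Partial fractions: (7*z - 6)/(z*(z - 2)) = 3/z + 4/(z - 2).
An antiderivative is F(z) = 3*log(z) + 4*log(z - 2).
Then F(6) - F(4) = (3*log(3) + 11*log(2)) - (10*log(2)) = log(54).

log(54)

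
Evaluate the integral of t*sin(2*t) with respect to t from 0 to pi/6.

Integrate by parts once (u = t, dv = sin(2*t) dt).
An antiderivative is F(t) = -t*cos(2*t)/2 + sin(2*t)/4.
Then F(pi/6) - F(0) = (-pi/24 + sqrt(3)/8) - (0) = -pi/24 + sqrt(3)/8.

-pi/24 + sqrt(3)/8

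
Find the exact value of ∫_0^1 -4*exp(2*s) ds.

An antiderivative is F(s) = -2*exp(2*s).
Then F(1) - F(0) = (-2*exp(2)) - (-2) = 2 - 2*exp(2).

2 - 2*exp(2)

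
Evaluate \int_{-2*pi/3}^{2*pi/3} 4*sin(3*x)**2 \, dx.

8*pi/3

Use the identity sin^2(3*x) = (1 - cos(6*x))/2.
An antiderivative is F(x) = 2*x - sin(6*x)/3.
Then F(2*pi/3) - F(-2*pi/3) = (4*pi/3) - (-4*pi/3) = 8*pi/3.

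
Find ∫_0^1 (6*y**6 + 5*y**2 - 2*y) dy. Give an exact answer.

By the power rule, an antiderivative is F(y) = 6*y**7/7 + 5*y**3/3 - y**2.
Then F(1) - F(0) = (32/21) - (0) = 32/21.

32/21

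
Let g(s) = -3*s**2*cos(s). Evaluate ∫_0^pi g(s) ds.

Integrate by parts twice (u = s^2, dv = -3*cos(s) ds).
An antiderivative is F(s) = -3*s**2*sin(s) - 6*s*cos(s) + 6*sin(s).
Then F(pi) - F(0) = (6*pi) - (0) = 6*pi.

6*pi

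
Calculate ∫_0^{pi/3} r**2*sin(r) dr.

-1 - pi**2/18 + sqrt(3)*pi/3

Integrate by parts twice (u = r^2, dv = sin(r) dr).
An antiderivative is F(r) = -r**2*cos(r) + 2*r*sin(r) + 2*cos(r).
Then F(pi/3) - F(0) = (-pi**2/18 + 1 + sqrt(3)*pi/3) - (2) = -1 - pi**2/18 + sqrt(3)*pi/3.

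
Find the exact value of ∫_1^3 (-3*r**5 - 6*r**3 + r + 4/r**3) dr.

-4304/9

By the power rule, an antiderivative is F(r) = -r**6/2 - 3*r**4/2 + r**2/2 - 2/r**2.
Then F(3) - F(1) = (-8671/18) - (-7/2) = -4304/9.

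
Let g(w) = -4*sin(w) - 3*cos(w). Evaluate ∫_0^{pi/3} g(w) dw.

-3*sqrt(3)/2 - 2

An antiderivative is F(w) = -3*sin(w) + 4*cos(w).
Then F(pi/3) - F(0) = (2 - 3*sqrt(3)/2) - (4) = -3*sqrt(3)/2 - 2.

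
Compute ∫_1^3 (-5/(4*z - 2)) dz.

An antiderivative is F(z) = -5*log(4*z - 2)/4.
Then F(3) - F(1) = (-5*log(10)/4) - (-5*log(2)/4) = -5*log(5)/4.

-5*log(5)/4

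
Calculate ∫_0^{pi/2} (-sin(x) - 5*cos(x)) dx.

-6

An antiderivative is F(x) = -5*sin(x) + cos(x).
Then F(pi/2) - F(0) = (-5) - (1) = -6.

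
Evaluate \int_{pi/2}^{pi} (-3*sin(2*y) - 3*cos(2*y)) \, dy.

An antiderivative is F(y) = -3*sin(2*y)/2 + 3*cos(2*y)/2.
Then F(pi) - F(pi/2) = (3/2) - (-3/2) = 3.

3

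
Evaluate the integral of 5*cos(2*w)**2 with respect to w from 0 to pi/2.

5*pi/4

Use the identity cos^2(2*w) = (1 + cos(4*w))/2.
An antiderivative is F(w) = 5*w/2 + 5*sin(4*w)/8.
Then F(pi/2) - F(0) = (5*pi/4) - (0) = 5*pi/4.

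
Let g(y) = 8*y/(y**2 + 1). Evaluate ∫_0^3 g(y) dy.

4*log(2) + 4*log(5)

Let u = y**2 + 1, so du = 2*y dy. When y = 0, u = 1; when y = 3, u = 10.
The integral becomes 4·∫ 1/u du from 1 to 10, with antiderivative 4*log(u).
Back in y: F(y) = 4*log(y**2 + 1).
Then F(3) - F(0) = (4*log(2) + 4*log(5)) - (0) = 4*log(2) + 4*log(5).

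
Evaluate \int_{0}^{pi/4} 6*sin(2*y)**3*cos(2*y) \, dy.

Let u = sin(2*y), so du = 2*cos(2*y) dy. When y = 0, u = 0; when y = pi/4, u = 1.
The integral becomes 3·∫ u**3 du from 0 to 1, with antiderivative 3*u**4/4.
Back in y: F(y) = 3*sin(2*y)**4/4.
Then F(pi/4) - F(0) = (3/4) - (0) = 3/4.

3/4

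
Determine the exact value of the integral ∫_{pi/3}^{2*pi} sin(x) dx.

-1/2

An antiderivative is F(x) = -cos(x).
Then F(2*pi) - F(pi/3) = (-1) - (-1/2) = -1/2.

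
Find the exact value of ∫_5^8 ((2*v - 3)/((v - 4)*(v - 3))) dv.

-3*log(5) + 13*log(2)

Factor the denominator: v**2 - 7*v + 12 = (v - 3)(v - 4).
Partial fractions: (2*v - 3)/((v - 4)*(v - 3)) = -3/(v - 3) + 5/(v - 4).
An antiderivative is F(v) = 5*log(v - 4) - 3*log(v - 3).
Then F(8) - F(5) = (-3*log(5) + 10*log(2)) - (-log(8)) = -3*log(5) + 13*log(2).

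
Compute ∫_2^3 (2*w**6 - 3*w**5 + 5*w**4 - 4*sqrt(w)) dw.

-8*sqrt(3) + 16*sqrt(2)/3 + 6535/14

By the power rule, an antiderivative is F(w) = 2*w**7/7 - w**6/2 + w**5 - 8*w**(3/2)/3.
Then F(3) - F(2) = (7047/14 - 8*sqrt(3)) - (256/7 - 16*sqrt(2)/3) = -8*sqrt(3) + 16*sqrt(2)/3 + 6535/14.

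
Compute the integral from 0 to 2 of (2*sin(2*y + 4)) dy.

Let u = 2*y + 4, so du = 2 dy. When y = 0, u = 4; when y = 2, u = 8.
The integral becomes ∫ sin(u) du from 4 to 8, with antiderivative -cos(u).
Back in y: F(y) = -cos(2*y + 4).
Then F(2) - F(0) = (-cos(8)) - (-cos(4)) = cos(4) - cos(8).

cos(4) - cos(8)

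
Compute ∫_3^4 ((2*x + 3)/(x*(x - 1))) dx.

-11*log(2) + 8*log(3)

Factor the denominator: x**2 - x = x(x - 1).
Partial fractions: (2*x + 3)/(x*(x - 1)) = -3/x + 5/(x - 1).
An antiderivative is F(x) = -3*log(x) + 5*log(x - 1).
Then F(4) - F(3) = (-6*log(2) + 5*log(3)) - (log(32/27)) = -11*log(2) + 8*log(3).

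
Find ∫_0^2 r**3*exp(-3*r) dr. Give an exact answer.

2/27 - 122*exp(-6)/27

Integrate by parts 3 times (u = r^3, dv = exp(-3*r) dr).
An antiderivative is F(r) = (-9*r**3 - 9*r**2 - 6*r - 2)*exp(-3*r)/27.
Then F(2) - F(0) = (-122*exp(-6)/27) - (-2/27) = 2/27 - 122*exp(-6)/27.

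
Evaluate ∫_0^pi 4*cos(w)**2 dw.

2*pi

Use the identity cos^2(w) = (1 + cos(2*w))/2.
An antiderivative is F(w) = 2*w + sin(2*w).
Then F(pi) - F(0) = (2*pi) - (0) = 2*pi.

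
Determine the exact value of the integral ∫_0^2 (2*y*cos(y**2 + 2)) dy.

-sin(2) + sin(6)

Let u = y**2 + 2, so du = 2*y dy. When y = 0, u = 2; when y = 2, u = 6.
The integral becomes ∫ cos(u) du from 2 to 6, with antiderivative sin(u).
Back in y: F(y) = sin(y**2 + 2).
Then F(2) - F(0) = (sin(6)) - (sin(2)) = -sin(2) + sin(6).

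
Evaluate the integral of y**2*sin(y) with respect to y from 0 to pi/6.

Integrate by parts twice (u = y^2, dv = sin(y) dy).
An antiderivative is F(y) = -y**2*cos(y) + 2*y*sin(y) + 2*cos(y).
Then F(pi/6) - F(0) = (-sqrt(3)*pi**2/72 + pi/6 + sqrt(3)) - (2) = -2 - sqrt(3)*pi**2/72 + pi/6 + sqrt(3).

-2 - sqrt(3)*pi**2/72 + pi/6 + sqrt(3)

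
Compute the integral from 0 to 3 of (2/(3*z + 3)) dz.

An antiderivative is F(z) = 2*log(3*z + 3)/3.
Then F(3) - F(0) = (2*log(12)/3) - (2*log(3)/3) = 4*log(2)/3.

4*log(2)/3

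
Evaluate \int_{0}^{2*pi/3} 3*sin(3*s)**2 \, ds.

pi

Use the identity sin^2(3*s) = (1 - cos(6*s))/2.
An antiderivative is F(s) = 3*s/2 - sin(6*s)/4.
Then F(2*pi/3) - F(0) = (pi) - (0) = pi.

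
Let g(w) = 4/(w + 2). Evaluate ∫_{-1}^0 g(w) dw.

An antiderivative is F(w) = 4*log(w + 2).
Then F(0) - F(-1) = (log(16)) - (0) = log(16).

log(16)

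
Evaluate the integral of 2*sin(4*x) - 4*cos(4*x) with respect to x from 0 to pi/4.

1

An antiderivative is F(x) = -sin(4*x) - cos(4*x)/2.
Then F(pi/4) - F(0) = (1/2) - (-1/2) = 1.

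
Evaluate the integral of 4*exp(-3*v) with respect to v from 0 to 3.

An antiderivative is F(v) = -4*exp(-3*v)/3.
Then F(3) - F(0) = (-4*exp(-9)/3) - (-4/3) = 4/3 - 4*exp(-9)/3.

4/3 - 4*exp(-9)/3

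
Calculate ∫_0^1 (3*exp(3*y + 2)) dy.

Let u = 3*y + 2, so du = 3 dy. When y = 0, u = 2; when y = 1, u = 5.
The integral becomes ∫ exp(u) du from 2 to 5, with antiderivative exp(u).
Back in y: F(y) = exp(3*y + 2).
Then F(1) - F(0) = (exp(5)) - (exp(2)) = -exp(2) + exp(5).

-exp(2) + exp(5)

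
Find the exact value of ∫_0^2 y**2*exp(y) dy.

Integrate by parts twice (u = y^2, dv = exp(y) dy).
An antiderivative is F(y) = (y**2 - 2*y + 2)*exp(y).
Then F(2) - F(0) = (2*exp(2)) - (2) = -2 + 2*exp(2).

-2 + 2*exp(2)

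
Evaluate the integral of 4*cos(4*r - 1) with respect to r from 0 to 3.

Let u = 4*r - 1, so du = 4 dr. When r = 0, u = -1; when r = 3, u = 11.
The integral becomes ∫ cos(u) du from -1 to 11, with antiderivative sin(u).
Back in r: F(r) = sin(4*r - 1).
Then F(3) - F(0) = (sin(11)) - (-sin(1)) = sin(11) + sin(1).

sin(11) + sin(1)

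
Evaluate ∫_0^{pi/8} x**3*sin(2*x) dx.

sqrt(2)*(-384 - pi**3 + 12*pi**2 + 96*pi)/2048

Integrate by parts 3 times (u = x^3, dv = sin(2*x) dx).
An antiderivative is F(x) = -x**3*cos(2*x)/2 + 3*x**2*sin(2*x)/4 + 3*x*cos(2*x)/4 - 3*sin(2*x)/8.
Then F(pi/8) - F(0) = (sqrt(2)*(-384 - pi**3 + 12*pi**2 + 96*pi)/2048) - (0) = sqrt(2)*(-384 - pi**3 + 12*pi**2 + 96*pi)/2048.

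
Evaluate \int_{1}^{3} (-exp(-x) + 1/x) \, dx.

-exp(-1) + exp(-3) + log(3)

An antiderivative is F(x) = log(x) + exp(-x).
Then F(3) - F(1) = (exp(-3) + log(3)) - (exp(-1)) = -exp(-1) + exp(-3) + log(3).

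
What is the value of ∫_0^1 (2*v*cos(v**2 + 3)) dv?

sin(4) - sin(3)

Let u = v**2 + 3, so du = 2*v dv. When v = 0, u = 3; when v = 1, u = 4.
The integral becomes ∫ cos(u) du from 3 to 4, with antiderivative sin(u).
Back in v: F(v) = sin(v**2 + 3).
Then F(1) - F(0) = (sin(4)) - (sin(3)) = sin(4) - sin(3).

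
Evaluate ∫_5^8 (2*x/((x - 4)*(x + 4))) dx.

Factor the denominator: x**2 - 16 = (x + 4)(x - 4).
Partial fractions: 2*x/((x - 4)*(x + 4)) = 1/(x + 4) + 1/(x - 4).
An antiderivative is F(x) = log(x - 4) + log(x + 4).
Then F(8) - F(5) = (log(48)) - (log(9)) = log(16/3).

log(16/3)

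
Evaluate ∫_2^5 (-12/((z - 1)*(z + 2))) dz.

Factor the denominator: z**2 + z - 2 = (z + 2)(z - 1).
Partial fractions: -12/((z - 1)*(z + 2)) = 4/(z + 2) - 4/(z - 1).
An antiderivative is F(z) = -4*log(z - 1) + 4*log(z + 2).
Then F(5) - F(2) = (-8*log(2) + 4*log(7)) - (8*log(2)) = -16*log(2) + 4*log(7).

-16*log(2) + 4*log(7)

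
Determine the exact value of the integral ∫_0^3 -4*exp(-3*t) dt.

-4/3 + 4*exp(-9)/3

An antiderivative is F(t) = 4*exp(-3*t)/3.
Then F(3) - F(0) = (4*exp(-9)/3) - (4/3) = -4/3 + 4*exp(-9)/3.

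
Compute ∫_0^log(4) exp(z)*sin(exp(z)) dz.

Let u = exp(z), so du = exp(z) dz. When z = 0, u = 1; when z = log(4), u = 4.
The integral becomes ∫ sin(u) du from 1 to 4, with antiderivative -cos(u).
Back in z: F(z) = -cos(exp(z)).
Then F(log(4)) - F(0) = (-cos(4)) - (-cos(1)) = cos(1) - cos(4).

cos(1) - cos(4)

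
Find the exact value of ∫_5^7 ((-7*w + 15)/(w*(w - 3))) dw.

-5*log(7) - 2*log(2) + 5*log(5)

Factor the denominator: w**2 - 3*w = w(w - 3).
Partial fractions: (-7*w + 15)/(w*(w - 3)) = -5/w - 2/(w - 3).
An antiderivative is F(w) = -5*log(w) - 2*log(w - 3).
Then F(7) - F(5) = (-5*log(7) - 4*log(2)) - (-5*log(5) - 2*log(2)) = -5*log(7) - 2*log(2) + 5*log(5).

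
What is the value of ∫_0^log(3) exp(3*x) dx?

Let u = exp(x), so du = exp(x) dx. When x = 0, u = 1; when x = log(3), u = 3.
The integral becomes ∫ u**2 du from 1 to 3, with antiderivative u**3/3.
Back in x: F(x) = exp(3*x)/3.
Then F(log(3)) - F(0) = (9) - (1/3) = 26/3.

26/3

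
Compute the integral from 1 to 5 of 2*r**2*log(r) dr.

-248/9 + 250*log(5)/3

Integrate by parts once (u = ln r, dv = 2*r**2 dr).
An antiderivative is F(r) = 2*r**3*(3*log(r) - 1)/9.
Then F(5) - F(1) = (-250/9 + 250*log(5)/3) - (-2/9) = -248/9 + 250*log(5)/3.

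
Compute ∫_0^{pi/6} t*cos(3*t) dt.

-1/9 + pi/18

Integrate by parts once (u = t, dv = cos(3*t) dt).
An antiderivative is F(t) = t*sin(3*t)/3 + cos(3*t)/9.
Then F(pi/6) - F(0) = (pi/18) - (1/9) = -1/9 + pi/18.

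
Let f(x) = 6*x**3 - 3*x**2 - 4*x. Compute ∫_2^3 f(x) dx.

By the power rule, an antiderivative is F(x) = 3*x**4/2 - x**3 - 2*x**2.
Then F(3) - F(2) = (153/2) - (8) = 137/2.

137/2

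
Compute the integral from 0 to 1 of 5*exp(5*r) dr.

-1 + exp(5)

Let u = 5*r, so du = 5 dr. When r = 0, u = 0; when r = 1, u = 5.
The integral becomes ∫ exp(u) du from 0 to 5, with antiderivative exp(u).
Back in r: F(r) = exp(5*r).
Then F(1) - F(0) = (exp(5)) - (1) = -1 + exp(5).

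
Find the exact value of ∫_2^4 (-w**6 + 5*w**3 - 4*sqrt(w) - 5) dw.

-43126/21 + 16*sqrt(2)/3

By the power rule, an antiderivative is F(w) = -w**7/7 + 5*w**4/4 - 8*w**(3/2)/3 - 5*w.
Then F(4) - F(2) = (-43300/21) - (-58/7 - 16*sqrt(2)/3) = -43126/21 + 16*sqrt(2)/3.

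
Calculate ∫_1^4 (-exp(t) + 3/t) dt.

-exp(4) + exp(1) + log(64)

An antiderivative is F(t) = -exp(t) + 3*log(t).
Then F(4) - F(1) = (-exp(4) + log(64)) - (-exp(1)) = -exp(4) + exp(1) + log(64).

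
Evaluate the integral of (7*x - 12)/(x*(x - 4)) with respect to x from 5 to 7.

Factor the denominator: x**2 - 4*x = x(x - 4).
Partial fractions: (7*x - 12)/(x*(x - 4)) = 3/x + 4/(x - 4).
An antiderivative is F(x) = 3*log(x) + 4*log(x - 4).
Then F(7) - F(5) = (4*log(3) + 3*log(7)) - (3*log(5)) = -3*log(5) + 4*log(3) + 3*log(7).

-3*log(5) + 4*log(3) + 3*log(7)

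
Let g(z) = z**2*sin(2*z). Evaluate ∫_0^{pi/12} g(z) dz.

Integrate by parts twice (u = z^2, dv = sin(2*z) dz).
An antiderivative is F(z) = -z**2*cos(2*z)/2 + z*sin(2*z)/2 + cos(2*z)/4.
Then F(pi/12) - F(0) = (-sqrt(3)*pi**2/576 + pi/48 + sqrt(3)/8) - (1/4) = -1/4 - sqrt(3)*pi**2/576 + pi/48 + sqrt(3)/8.

-1/4 - sqrt(3)*pi**2/576 + pi/48 + sqrt(3)/8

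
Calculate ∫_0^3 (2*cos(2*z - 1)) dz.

Let u = 2*z - 1, so du = 2 dz. When z = 0, u = -1; when z = 3, u = 5.
The integral becomes ∫ cos(u) du from -1 to 5, with antiderivative sin(u).
Back in z: F(z) = sin(2*z - 1).
Then F(3) - F(0) = (sin(5)) - (-sin(1)) = sin(5) + sin(1).

sin(5) + sin(1)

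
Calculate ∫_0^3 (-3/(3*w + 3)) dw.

An antiderivative is F(w) = -log(3*w + 3).
Then F(3) - F(0) = (-log(12)) - (-log(3)) = -log(4).

-log(4)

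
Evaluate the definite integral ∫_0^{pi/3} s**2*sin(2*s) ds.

Integrate by parts twice (u = s^2, dv = sin(2*s) ds).
An antiderivative is F(s) = -s**2*cos(2*s)/2 + s*sin(2*s)/2 + cos(2*s)/4.
Then F(pi/3) - F(0) = (-1/8 + pi**2/36 + sqrt(3)*pi/12) - (1/4) = -3/8 + pi**2/36 + sqrt(3)*pi/12.

-3/8 + pi**2/36 + sqrt(3)*pi/12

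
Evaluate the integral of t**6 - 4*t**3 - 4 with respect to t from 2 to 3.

By the power rule, an antiderivative is F(t) = t**7/7 - t**4 - 4*t.
Then F(3) - F(2) = (1536/7) - (-40/7) = 1576/7.

1576/7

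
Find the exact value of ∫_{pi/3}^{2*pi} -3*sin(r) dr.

3/2

An antiderivative is F(r) = 3*cos(r).
Then F(2*pi) - F(pi/3) = (3) - (3/2) = 3/2.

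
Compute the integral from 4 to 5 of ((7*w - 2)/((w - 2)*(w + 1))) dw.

-3*log(5) - log(2) + 7*log(3)

Factor the denominator: w**2 - w - 2 = (w + 1)(w - 2).
Partial fractions: (7*w - 2)/((w - 2)*(w + 1)) = 3/(w + 1) + 4/(w - 2).
An antiderivative is F(w) = 4*log(w - 2) + 3*log(w + 1).
Then F(5) - F(4) = (3*log(2) + 7*log(3)) - (4*log(2) + 3*log(5)) = -3*log(5) - log(2) + 7*log(3).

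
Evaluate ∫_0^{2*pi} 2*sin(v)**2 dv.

2*pi

Use the identity sin^2(v) = (1 - cos(2*v))/2.
An antiderivative is F(v) = v - sin(2*v)/2.
Then F(2*pi) - F(0) = (2*pi) - (0) = 2*pi.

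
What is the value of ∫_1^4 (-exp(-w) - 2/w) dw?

An antiderivative is F(w) = -2*log(w) + exp(-w).
Then F(4) - F(1) = (-4*log(2) + exp(-4)) - (exp(-1)) = -4*log(2) - exp(-1) + exp(-4).

-4*log(2) - exp(-1) + exp(-4)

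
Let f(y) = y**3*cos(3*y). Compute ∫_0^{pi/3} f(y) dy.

Integrate by parts 3 times (u = y^3, dv = cos(3*y) dy).
An antiderivative is F(y) = y**3*sin(3*y)/3 + y**2*cos(3*y)/3 - 2*y*sin(3*y)/9 - 2*cos(3*y)/27.
Then F(pi/3) - F(0) = (2/27 - pi**2/27) - (-2/27) = 4/27 - pi**2/27.

4/27 - pi**2/27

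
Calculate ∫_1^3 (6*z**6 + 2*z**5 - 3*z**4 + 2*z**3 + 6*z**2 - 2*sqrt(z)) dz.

72258/35 - 4*sqrt(3)

By the power rule, an antiderivative is F(z) = 6*z**7/7 + z**6/3 - 3*z**5/5 + z**4/2 - 4*z**(3/2)/3 + 2*z**3.
Then F(3) - F(1) = (144639/70 - 4*sqrt(3)) - (123/70) = 72258/35 - 4*sqrt(3).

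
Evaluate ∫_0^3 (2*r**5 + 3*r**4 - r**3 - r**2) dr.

7191/20

By the power rule, an antiderivative is F(r) = r**6/3 + 3*r**5/5 - r**4/4 - r**3/3.
Then F(3) - F(0) = (7191/20) - (0) = 7191/20.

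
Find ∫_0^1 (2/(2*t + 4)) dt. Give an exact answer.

Let u = 2*t + 4, so du = 2 dt. When t = 0, u = 4; when t = 1, u = 6.
The integral becomes ∫ 1/u du from 4 to 6, with antiderivative log(u).
Back in t: F(t) = log(2*t + 4).
Then F(1) - F(0) = (log(6)) - (log(4)) = log(3/2).

log(3/2)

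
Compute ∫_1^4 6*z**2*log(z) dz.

-42 + 256*log(2)

Integrate by parts once (u = ln z, dv = 6*z**2 dz).
An antiderivative is F(z) = 2*z**3*(3*log(z) - 1)/3.
Then F(4) - F(1) = (-128/3 + 256*log(2)) - (-2/3) = -42 + 256*log(2).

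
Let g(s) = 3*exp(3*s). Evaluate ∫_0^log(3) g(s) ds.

Let u = exp(s), so du = exp(s) ds. When s = 0, u = 1; when s = log(3), u = 3.
The integral becomes 3·∫ u**2 du from 1 to 3, with antiderivative u**3.
Back in s: F(s) = exp(3*s).
Then F(log(3)) - F(0) = (27) - (1) = 26.

26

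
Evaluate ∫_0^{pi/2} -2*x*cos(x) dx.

2 - pi

Integrate by parts once (u = x, dv = -2*cos(x) dx).
An antiderivative is F(x) = -2*x*sin(x) - 2*cos(x).
Then F(pi/2) - F(0) = (-pi) - (-2) = 2 - pi.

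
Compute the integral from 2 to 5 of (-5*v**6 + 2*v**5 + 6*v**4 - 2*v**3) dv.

By the power rule, an antiderivative is F(v) = -5*v**7/7 + v**6/3 + 6*v**5/5 - v**4/2.
Then F(5) - F(2) = (-1980625/42) - (-4168/105) = -3298263/70.

-3298263/70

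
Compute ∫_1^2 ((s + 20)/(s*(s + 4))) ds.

Factor the denominator: s**2 + 4*s = (s + 4)s.
Partial fractions: (s + 20)/(s*(s + 4)) = -4/(s + 4) + 5/s.
An antiderivative is F(s) = 5*log(s) - 4*log(s + 4).
Then F(2) - F(1) = (log(2/81)) - (-4*log(5)) = -4*log(3) + log(2) + 4*log(5).

-4*log(3) + log(2) + 4*log(5)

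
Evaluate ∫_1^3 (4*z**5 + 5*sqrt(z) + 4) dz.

By the power rule, an antiderivative is F(z) = 2*z**6/3 + 10*z**(3/2)/3 + 4*z.
Then F(3) - F(1) = (10*sqrt(3) + 498) - (8) = 10*sqrt(3) + 490.

10*sqrt(3) + 490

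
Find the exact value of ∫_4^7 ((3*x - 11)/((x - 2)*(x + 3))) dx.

-4*log(7) + 5*log(2) + 3*log(5)

Factor the denominator: x**2 + x - 6 = (x + 3)(x - 2).
Partial fractions: (3*x - 11)/((x - 2)*(x + 3)) = 4/(x + 3) - 1/(x - 2).
An antiderivative is F(x) = -log(x - 2) + 4*log(x + 3).
Then F(7) - F(4) = (4*log(2) + 3*log(5)) - (-log(2) + 4*log(7)) = -4*log(7) + 5*log(2) + 3*log(5).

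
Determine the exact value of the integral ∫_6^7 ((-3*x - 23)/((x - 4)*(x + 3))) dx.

Factor the denominator: x**2 - x - 12 = (x + 3)(x - 4).
Partial fractions: (-3*x - 23)/((x - 4)*(x + 3)) = 2/(x + 3) - 5/(x - 4).
An antiderivative is F(x) = -5*log(x - 4) + 2*log(x + 3).
Then F(7) - F(6) = (-5*log(3) + 2*log(2) + 2*log(5)) - (log(81/32)) = -9*log(3) + 2*log(5) + 7*log(2).

-9*log(3) + 2*log(5) + 7*log(2)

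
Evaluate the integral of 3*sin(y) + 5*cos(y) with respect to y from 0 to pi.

6

An antiderivative is F(y) = 5*sin(y) - 3*cos(y).
Then F(pi) - F(0) = (3) - (-3) = 6.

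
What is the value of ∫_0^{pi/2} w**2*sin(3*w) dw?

-pi/9 - 2/27

Integrate by parts twice (u = w^2, dv = sin(3*w) dw).
An antiderivative is F(w) = -w**2*cos(3*w)/3 + 2*w*sin(3*w)/9 + 2*cos(3*w)/27.
Then F(pi/2) - F(0) = (-pi/9) - (2/27) = -pi/9 - 2/27.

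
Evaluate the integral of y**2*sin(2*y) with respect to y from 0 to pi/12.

Integrate by parts twice (u = y^2, dv = sin(2*y) dy).
An antiderivative is F(y) = -y**2*cos(2*y)/2 + y*sin(2*y)/2 + cos(2*y)/4.
Then F(pi/12) - F(0) = (-sqrt(3)*pi**2/576 + pi/48 + sqrt(3)/8) - (1/4) = -1/4 - sqrt(3)*pi**2/576 + pi/48 + sqrt(3)/8.

-1/4 - sqrt(3)*pi**2/576 + pi/48 + sqrt(3)/8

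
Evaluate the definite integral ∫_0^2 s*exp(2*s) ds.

1/4 + 3*exp(4)/4

Integrate by parts once (u = s, dv = exp(2*s) ds).
An antiderivative is F(s) = (2*s - 1)*exp(2*s)/4.
Then F(2) - F(0) = (3*exp(4)/4) - (-1/4) = 1/4 + 3*exp(4)/4.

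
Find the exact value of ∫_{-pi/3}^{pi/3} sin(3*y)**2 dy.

pi/3

Use the identity sin^2(3*y) = (1 - cos(6*y))/2.
An antiderivative is F(y) = y/2 - sin(6*y)/12.
Then F(pi/3) - F(-pi/3) = (pi/6) - (-pi/6) = pi/3.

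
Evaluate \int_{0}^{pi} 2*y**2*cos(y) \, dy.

-4*pi

Integrate by parts twice (u = y^2, dv = 2*cos(y) dy).
An antiderivative is F(y) = 2*y**2*sin(y) + 4*y*cos(y) - 4*sin(y).
Then F(pi) - F(0) = (-4*pi) - (0) = -4*pi.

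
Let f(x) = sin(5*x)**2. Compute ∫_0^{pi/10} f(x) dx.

Use the identity sin^2(5*x) = (1 - cos(10*x))/2.
An antiderivative is F(x) = x/2 - sin(10*x)/20.
Then F(pi/10) - F(0) = (pi/20) - (0) = pi/20.

pi/20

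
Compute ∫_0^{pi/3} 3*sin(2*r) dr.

9/4

An antiderivative is F(r) = -3*cos(2*r)/2.
Then F(pi/3) - F(0) = (3/4) - (-3/2) = 9/4.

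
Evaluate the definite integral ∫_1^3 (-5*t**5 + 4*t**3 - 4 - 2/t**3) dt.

-4820/9

By the power rule, an antiderivative is F(t) = -5*t**6/6 + t**4 - 4*t + t**(-2).
Then F(3) - F(1) = (-9691/18) - (-17/6) = -4820/9.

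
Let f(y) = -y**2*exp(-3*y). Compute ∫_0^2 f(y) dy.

Integrate by parts twice (u = y^2, dv = -exp(-3*y) dy).
An antiderivative is F(y) = (9*y**2 + 6*y + 2)*exp(-3*y)/27.
Then F(2) - F(0) = (50*exp(-6)/27) - (2/27) = -2/27 + 50*exp(-6)/27.

-2/27 + 50*exp(-6)/27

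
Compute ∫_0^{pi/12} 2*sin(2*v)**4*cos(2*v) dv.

1/160

Let u = sin(2*v), so du = 2*cos(2*v) dv. When v = 0, u = 0; when v = pi/12, u = 1/2.
The integral becomes ∫ u**4 du from 0 to 1/2, with antiderivative u**5/5.
Back in v: F(v) = sin(2*v)**5/5.
Then F(pi/12) - F(0) = (1/160) - (0) = 1/160.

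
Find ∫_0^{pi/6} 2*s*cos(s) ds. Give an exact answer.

-2 + pi/6 + sqrt(3)

Integrate by parts once (u = s, dv = 2*cos(s) ds).
An antiderivative is F(s) = 2*s*sin(s) + 2*cos(s).
Then F(pi/6) - F(0) = (pi/6 + sqrt(3)) - (2) = -2 + pi/6 + sqrt(3).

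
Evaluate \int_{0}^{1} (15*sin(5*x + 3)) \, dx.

Let u = 5*x + 3, so du = 5 dx. When x = 0, u = 3; when x = 1, u = 8.
The integral becomes 3·∫ sin(u) du from 3 to 8, with antiderivative -3*cos(u).
Back in x: F(x) = -3*cos(5*x + 3).
Then F(1) - F(0) = (-3*cos(8)) - (-3*cos(3)) = 3*cos(3) - 3*cos(8).

3*cos(3) - 3*cos(8)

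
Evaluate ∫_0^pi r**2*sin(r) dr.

Integrate by parts twice (u = r^2, dv = sin(r) dr).
An antiderivative is F(r) = -r**2*cos(r) + 2*r*sin(r) + 2*cos(r).
Then F(pi) - F(0) = (-2 + pi**2) - (2) = -4 + pi**2.

-4 + pi**2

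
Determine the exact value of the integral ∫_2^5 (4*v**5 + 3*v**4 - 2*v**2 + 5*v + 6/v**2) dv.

By the power rule, an antiderivative is F(v) = 2*v**6/3 + 3*v**5/5 - 2*v**3/3 + 5*v**2/2 - 6/v.
Then F(5) - F(2) = (368089/30) - (953/15) = 122061/10.

122061/10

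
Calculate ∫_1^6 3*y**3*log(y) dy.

Integrate by parts once (u = ln y, dv = 3*y**3 dy).
An antiderivative is F(y) = 3*y**4*(4*log(y) - 1)/16.
Then F(6) - F(1) = (-243 + 972*log(2) + 972*log(3)) - (-3/16) = -3885/16 + 972*log(2) + 972*log(3).

-3885/16 + 972*log(2) + 972*log(3)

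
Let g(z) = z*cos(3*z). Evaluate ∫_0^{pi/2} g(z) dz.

-pi/6 - 1/9

Integrate by parts once (u = z, dv = cos(3*z) dz).
An antiderivative is F(z) = z*sin(3*z)/3 + cos(3*z)/9.
Then F(pi/2) - F(0) = (-pi/6) - (1/9) = -pi/6 - 1/9.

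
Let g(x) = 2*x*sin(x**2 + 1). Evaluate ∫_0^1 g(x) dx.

-cos(2) + cos(1)

Let u = x**2 + 1, so du = 2*x dx. When x = 0, u = 1; when x = 1, u = 2.
The integral becomes ∫ sin(u) du from 1 to 2, with antiderivative -cos(u).
Back in x: F(x) = -cos(x**2 + 1).
Then F(1) - F(0) = (-cos(2)) - (-cos(1)) = -cos(2) + cos(1).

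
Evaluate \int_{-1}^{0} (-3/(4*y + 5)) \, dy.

An antiderivative is F(y) = -3*log(4*y + 5)/4.
Then F(0) - F(-1) = (-3*log(5)/4) - (0) = -3*log(5)/4.

-3*log(5)/4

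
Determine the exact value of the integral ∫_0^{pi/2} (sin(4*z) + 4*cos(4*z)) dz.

0

An antiderivative is F(z) = sin(4*z) - cos(4*z)/4.
Then F(pi/2) - F(0) = (-1/4) - (-1/4) = 0.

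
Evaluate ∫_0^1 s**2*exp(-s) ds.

Integrate by parts twice (u = s^2, dv = exp(-s) ds).
An antiderivative is F(s) = (-s**2 - 2*s - 2)*exp(-s).
Then F(1) - F(0) = (-5*exp(-1)) - (-2) = 2 - 5*exp(-1).

2 - 5*exp(-1)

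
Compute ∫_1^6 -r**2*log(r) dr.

Integrate by parts once (u = ln r, dv = -r**2 dr).
An antiderivative is F(r) = -r**3*(3*log(r) - 1)/9.
Then F(6) - F(1) = (-72*log(3) - 72*log(2) + 24) - (1/9) = -72*log(3) - 72*log(2) + 215/9.

-72*log(3) - 72*log(2) + 215/9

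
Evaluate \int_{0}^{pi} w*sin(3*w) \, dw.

pi/3

Integrate by parts once (u = w, dv = sin(3*w) dw).
An antiderivative is F(w) = -w*cos(3*w)/3 + sin(3*w)/9.
Then F(pi) - F(0) = (pi/3) - (0) = pi/3.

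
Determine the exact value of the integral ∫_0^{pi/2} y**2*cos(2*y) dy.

Integrate by parts twice (u = y^2, dv = cos(2*y) dy).
An antiderivative is F(y) = y**2*sin(2*y)/2 + y*cos(2*y)/2 - sin(2*y)/4.
Then F(pi/2) - F(0) = (-pi/4) - (0) = -pi/4.

-pi/4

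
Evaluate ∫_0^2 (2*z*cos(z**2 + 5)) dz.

Let u = z**2 + 5, so du = 2*z dz. When z = 0, u = 5; when z = 2, u = 9.
The integral becomes ∫ cos(u) du from 5 to 9, with antiderivative sin(u).
Back in z: F(z) = sin(z**2 + 5).
Then F(2) - F(0) = (sin(9)) - (sin(5)) = sin(9) - sin(5).

sin(9) - sin(5)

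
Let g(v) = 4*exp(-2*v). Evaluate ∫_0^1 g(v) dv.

An antiderivative is F(v) = -2*exp(-2*v).
Then F(1) - F(0) = (-2*exp(-2)) - (-2) = 2 - 2*exp(-2).

2 - 2*exp(-2)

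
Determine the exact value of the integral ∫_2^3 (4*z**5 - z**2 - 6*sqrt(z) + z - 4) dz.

By the power rule, an antiderivative is F(z) = 2*z**6/3 - 4*z**(3/2) - z**3/3 + z**2/2 - 4*z.
Then F(3) - F(2) = (939/2 - 12*sqrt(3)) - (34 - 8*sqrt(2)) = -12*sqrt(3) + 8*sqrt(2) + 871/2.

-12*sqrt(3) + 8*sqrt(2) + 871/2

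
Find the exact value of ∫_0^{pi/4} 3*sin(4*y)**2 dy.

Use the identity sin^2(4*y) = (1 - cos(8*y))/2.
An antiderivative is F(y) = 3*y/2 - 3*sin(8*y)/16.
Then F(pi/4) - F(0) = (3*pi/8) - (0) = 3*pi/8.

3*pi/8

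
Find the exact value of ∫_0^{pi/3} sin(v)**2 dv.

-sqrt(3)/8 + pi/6

Use the identity sin^2(v) = (1 - cos(2*v))/2.
An antiderivative is F(v) = v/2 - sin(2*v)/4.
Then F(pi/3) - F(0) = (-sqrt(3)/8 + pi/6) - (0) = -sqrt(3)/8 + pi/6.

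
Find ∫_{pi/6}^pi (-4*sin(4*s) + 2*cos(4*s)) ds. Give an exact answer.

3/2 - sqrt(3)/4

An antiderivative is F(s) = sin(4*s)/2 + cos(4*s).
Then F(pi) - F(pi/6) = (1) - (-1/2 + sqrt(3)/4) = 3/2 - sqrt(3)/4.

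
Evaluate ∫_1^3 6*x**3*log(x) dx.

Integrate by parts once (u = ln x, dv = 6*x**3 dx).
An antiderivative is F(x) = 3*x**4*(4*log(x) - 1)/8.
Then F(3) - F(1) = (-243/8 + 243*log(3)/2) - (-3/8) = -30 + 243*log(3)/2.

-30 + 243*log(3)/2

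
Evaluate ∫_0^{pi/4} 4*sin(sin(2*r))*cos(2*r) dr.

Let u = sin(2*r), so du = 2*cos(2*r) dr. When r = 0, u = 0; when r = pi/4, u = 1.
The integral becomes 2·∫ sin(u) du from 0 to 1, with antiderivative -2*cos(u).
Back in r: F(r) = -2*cos(sin(2*r)).
Then F(pi/4) - F(0) = (-2*cos(1)) - (-2) = 2 - 2*cos(1).

2 - 2*cos(1)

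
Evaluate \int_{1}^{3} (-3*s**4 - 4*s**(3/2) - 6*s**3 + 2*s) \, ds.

-1278/5 - 72*sqrt(3)/5

By the power rule, an antiderivative is F(s) = -8*s**(5/2)/5 - 3*s**5/5 - 3*s**4/2 + s**2.
Then F(3) - F(1) = (-2583/10 - 72*sqrt(3)/5) - (-27/10) = -1278/5 - 72*sqrt(3)/5.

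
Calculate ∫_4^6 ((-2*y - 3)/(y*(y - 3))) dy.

-log(18)

Factor the denominator: y**2 - 3*y = y(y - 3).
Partial fractions: (-2*y - 3)/(y*(y - 3)) = 1/y - 3/(y - 3).
An antiderivative is F(y) = log(y) - 3*log(y - 3).
Then F(6) - F(4) = (log(2/9)) - (log(4)) = -log(18).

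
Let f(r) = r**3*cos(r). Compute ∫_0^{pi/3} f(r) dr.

Integrate by parts 3 times (u = r^3, dv = cos(r) dr).
An antiderivative is F(r) = r**3*sin(r) + 3*r**2*cos(r) - 6*r*sin(r) - 6*cos(r).
Then F(pi/3) - F(0) = (-sqrt(3)*pi - 3 + sqrt(3)*pi**3/54 + pi**2/6) - (-6) = -sqrt(3)*pi + sqrt(3)*pi**3/54 + pi**2/6 + 3.

-sqrt(3)*pi + sqrt(3)*pi**3/54 + pi**2/6 + 3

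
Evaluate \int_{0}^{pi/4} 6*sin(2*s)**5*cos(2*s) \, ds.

Let u = sin(2*s), so du = 2*cos(2*s) ds. When s = 0, u = 0; when s = pi/4, u = 1.
The integral becomes 3·∫ u**5 du from 0 to 1, with antiderivative u**6/2.
Back in s: F(s) = sin(2*s)**6/2.
Then F(pi/4) - F(0) = (1/2) - (0) = 1/2.

1/2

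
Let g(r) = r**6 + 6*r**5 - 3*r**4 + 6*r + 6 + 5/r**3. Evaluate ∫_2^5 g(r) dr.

By the power rule, an antiderivative is F(r) = r**7/7 + r**6 - 3*r**5/5 + 3*r**2 + 6*r - 5/(2*r**2).
Then F(5) - F(2) = (1751093/70) - (24209/280) = 6980163/280.

6980163/280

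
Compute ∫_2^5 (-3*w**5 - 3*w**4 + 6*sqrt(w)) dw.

-96363/10 - 8*sqrt(2) + 20*sqrt(5)

By the power rule, an antiderivative is F(w) = -w**6/2 - 3*w**5/5 + 4*w**(3/2).
Then F(5) - F(2) = (-19375/2 + 20*sqrt(5)) - (-256/5 + 8*sqrt(2)) = -96363/10 - 8*sqrt(2) + 20*sqrt(5).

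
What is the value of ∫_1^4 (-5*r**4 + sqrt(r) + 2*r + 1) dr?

By the power rule, an antiderivative is F(r) = -r**5 + 2*r**(3/2)/3 + r**2 + r.
Then F(4) - F(1) = (-2996/3) - (5/3) = -3001/3.

-3001/3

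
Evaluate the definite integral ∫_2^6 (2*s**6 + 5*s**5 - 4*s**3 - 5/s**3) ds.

By the power rule, an antiderivative is F(s) = 2*s**7/7 + 5*s**6/6 - s**4 + 5/(2*s**2).
Then F(6) - F(2) = (59253155/504) - (12521/168) = 7401949/63.

7401949/63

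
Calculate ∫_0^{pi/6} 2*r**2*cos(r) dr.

-2 + pi**2/36 + sqrt(3)*pi/3

Integrate by parts twice (u = r^2, dv = 2*cos(r) dr).
An antiderivative is F(r) = 2*r**2*sin(r) + 4*r*cos(r) - 4*sin(r).
Then F(pi/6) - F(0) = (-2 + pi**2/36 + sqrt(3)*pi/3) - (0) = -2 + pi**2/36 + sqrt(3)*pi/3.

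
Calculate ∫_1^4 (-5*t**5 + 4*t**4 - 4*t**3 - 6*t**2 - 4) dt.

By the power rule, an antiderivative is F(t) = -5*t**6/6 + 4*t**5/5 - t**4 - 2*t**3 - 4*t.
Then F(4) - F(1) = (-44912/15) - (-211/30) = -29871/10.

-29871/10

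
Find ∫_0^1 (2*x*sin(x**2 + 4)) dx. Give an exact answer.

Let u = x**2 + 4, so du = 2*x dx. When x = 0, u = 4; when x = 1, u = 5.
The integral becomes ∫ sin(u) du from 4 to 5, with antiderivative -cos(u).
Back in x: F(x) = -cos(x**2 + 4).
Then F(1) - F(0) = (-cos(5)) - (-cos(4)) = cos(4) - cos(5).

cos(4) - cos(5)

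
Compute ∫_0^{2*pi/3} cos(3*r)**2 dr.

Use the identity cos^2(3*r) = (1 + cos(6*r))/2.
An antiderivative is F(r) = r/2 + sin(6*r)/12.
Then F(2*pi/3) - F(0) = (pi/3) - (0) = pi/3.

pi/3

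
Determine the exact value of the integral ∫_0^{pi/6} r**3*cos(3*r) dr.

-pi/27 + pi**3/648 + 2/27

Integrate by parts 3 times (u = r^3, dv = cos(3*r) dr).
An antiderivative is F(r) = r**3*sin(3*r)/3 + r**2*cos(3*r)/3 - 2*r*sin(3*r)/9 - 2*cos(3*r)/27.
Then F(pi/6) - F(0) = (pi*(-24 + pi**2)/648) - (-2/27) = -pi/27 + pi**3/648 + 2/27.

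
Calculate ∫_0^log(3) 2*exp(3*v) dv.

52/3

Let u = exp(v), so du = exp(v) dv. When v = 0, u = 1; when v = log(3), u = 3.
The integral becomes 2·∫ u**2 du from 1 to 3, with antiderivative 2*u**3/3.
Back in v: F(v) = 2*exp(3*v)/3.
Then F(log(3)) - F(0) = (18) - (2/3) = 52/3.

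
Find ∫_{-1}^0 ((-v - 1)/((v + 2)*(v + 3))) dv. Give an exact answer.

Factor the denominator: v**2 + 5*v + 6 = (v + 3)(v + 2).
Partial fractions: (-v - 1)/((v + 2)*(v + 3)) = -2/(v + 3) + 1/(v + 2).
An antiderivative is F(v) = log(v + 2) - 2*log(v + 3).
Then F(0) - F(-1) = (log(2/9)) - (-log(4)) = log(8/9).

log(8/9)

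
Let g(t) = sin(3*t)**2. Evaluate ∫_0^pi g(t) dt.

Use the identity sin^2(3*t) = (1 - cos(6*t))/2.
An antiderivative is F(t) = t/2 - sin(6*t)/12.
Then F(pi) - F(0) = (pi/2) - (0) = pi/2.

pi/2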